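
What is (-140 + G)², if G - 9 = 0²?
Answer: 17161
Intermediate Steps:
G = 9 (G = 9 + 0² = 9 + 0 = 9)
(-140 + G)² = (-140 + 9)² = (-131)² = 17161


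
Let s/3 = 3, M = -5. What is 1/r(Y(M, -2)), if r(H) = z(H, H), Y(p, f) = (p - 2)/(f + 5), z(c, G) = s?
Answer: 1/9 ≈ 0.11111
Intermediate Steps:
s = 9 (s = 3*3 = 9)
z(c, G) = 9
Y(p, f) = (-2 + p)/(5 + f)
r(H) = 9
1/r(Y(M, -2)) = 1/9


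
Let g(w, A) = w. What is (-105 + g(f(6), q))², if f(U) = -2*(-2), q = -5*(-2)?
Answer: 10201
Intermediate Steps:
q = 10
f(U) = 4
(-105 + g(f(6), q))² = (-105 + 4)² = (-101)² = 10201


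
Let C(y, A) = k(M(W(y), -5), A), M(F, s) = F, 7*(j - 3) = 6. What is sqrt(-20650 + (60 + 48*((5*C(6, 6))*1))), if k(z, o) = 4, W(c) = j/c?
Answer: I*sqrt(19630) ≈ 140.11*I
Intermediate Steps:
j = 27/7 (j = 3 + (1/7)*6 = 3 + 6/7 = 27/7 ≈ 3.8571)
W(c) = 27/(7*c)
C(y, A) = 4
sqrt(-20650 + (60 + 48*((5*C(6, 6))*1))) = sqrt(-20650 + (60 + 48*((5*4)*1))) = sqrt(-20650 + (60 + 48*(20*1))) = sqrt(-20650 + (60 + 48*20)) = sqrt(-20650 + (60 + 960)) = sqrt(-20650 + 1020) = sqrt(-19630) = I*sqrt(19630)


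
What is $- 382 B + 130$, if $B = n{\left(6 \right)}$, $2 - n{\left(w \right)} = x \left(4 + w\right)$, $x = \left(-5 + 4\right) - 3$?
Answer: $-15914$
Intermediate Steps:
$x = -4$ ($x = -1 - 3 = -4$)
$n{\left(w \right)} = 18 + 4 w$ ($n{\left(w \right)} = 2 - - 4 \left(4 + w\right) = 2 - \left(-16 - 4 w\right) = 2 + \left(16 + 4 w\right) = 18 + 4 w$)
$B = 42$ ($B = 18 + 4 \cdot 6 = 18 + 24 = 42$)
$- 382 B + 130 = \left(-382\right) 42 + 130 = -16044 + 130 = -15914$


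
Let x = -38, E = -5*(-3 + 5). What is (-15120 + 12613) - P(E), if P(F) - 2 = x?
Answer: -2471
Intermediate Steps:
E = -10 (E = -5*2 = -10)
P(F) = -36 (P(F) = 2 - 38 = -36)
(-15120 + 12613) - P(E) = (-15120 + 12613) - 1*(-36) = -2507 + 36 = -2471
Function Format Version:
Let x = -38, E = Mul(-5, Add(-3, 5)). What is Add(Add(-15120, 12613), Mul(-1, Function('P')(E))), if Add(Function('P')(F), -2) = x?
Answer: -2471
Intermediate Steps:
E = -10 (E = Mul(-5, 2) = -10)
Function('P')(F) = -36 (Function('P')(F) = Add(2, -38) = -36)
Add(Add(-15120, 12613), Mul(-1, Function('P')(E))) = Add(Add(-15120, 12613), Mul(-1, -36)) = Add(-2507, 36) = -2471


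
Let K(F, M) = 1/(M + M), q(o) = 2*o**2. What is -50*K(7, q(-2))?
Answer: -25/8 ≈ -3.1250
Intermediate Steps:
K(F, M) = 1/(2*M)
-50*K(7, q(-2)) = -25/(2*(-2)**2) = -25/(2*4) = -25/8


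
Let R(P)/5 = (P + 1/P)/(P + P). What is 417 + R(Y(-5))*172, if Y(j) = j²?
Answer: 105961/125 ≈ 847.69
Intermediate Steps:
R(P) = 5*(P + 1/P)/(2*P) (R(P) = 5*((P + 1/P)/(P + P)) = 5*((P + 1/P)/((2*P))) = 5*((P + 1/P)*(1/(2*P))) = 5*((P + 1/P)/(2*P)) = 5*(P + 1/P)/(2*P))
417 + R(Y(-5))*172 = 417 + (5/2 + 5/(2*((-5)²)²))*172 = 417 + (5/2 + (5/2)/25²)*172 = 417 + (5/2 + (5/2)*(1/625))*172 = 417 + (5/2 + 1/250)*172 = 417 + (313/125)*172 = 417 + 53836/125 = 105961/125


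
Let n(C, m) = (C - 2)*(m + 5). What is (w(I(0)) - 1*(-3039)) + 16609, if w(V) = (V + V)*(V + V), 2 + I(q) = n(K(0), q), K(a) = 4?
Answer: 19904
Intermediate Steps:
n(C, m) = (-2 + C)*(5 + m)
I(q) = 8 + 2*q (I(q) = -2 + (-10 - 2*q + 5*4 + 4*q) = -2 + (-10 - 2*q + 20 + 4*q) = -2 + (10 + 2*q) = 8 + 2*q)
w(V) = 4*V² (w(V) = (2*V)*(2*V) = 4*V²)
(w(I(0)) - 1*(-3039)) + 16609 = (4*(8 + 2*0)² - 1*(-3039)) + 16609 = (4*(8 + 0)² + 3039) + 16609 = (4*8² + 3039) + 16609 = (4*64 + 3039) + 16609 = (256 + 3039) + 16609 = 3295 + 16609 = 19904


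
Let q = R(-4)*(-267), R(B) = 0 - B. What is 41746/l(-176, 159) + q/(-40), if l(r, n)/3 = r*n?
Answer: 5499431/209880 ≈ 26.203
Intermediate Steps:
R(B) = -B
l(r, n) = 3*n*r (l(r, n) = 3*(r*n) = 3*(n*r) = 3*n*r)
q = -1068 (q = -1*(-4)*(-267) = 4*(-267) = -1068)
41746/l(-176, 159) + q/(-40) = 41746/((3*159*(-176))) - 1068/(-40) = 41746/(-83952) - 1068*(-1/40) = 41746*(-1/83952) + 267/10 = -20873/41976 + 267/10 = 5499431/209880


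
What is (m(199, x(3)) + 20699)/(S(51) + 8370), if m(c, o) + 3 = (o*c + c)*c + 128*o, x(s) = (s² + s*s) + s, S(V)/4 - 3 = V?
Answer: 149101/1431 ≈ 104.19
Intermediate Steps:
S(V) = 12 + 4*V
x(s) = s + 2*s² (x(s) = (s² + s²) + s = 2*s² + s = s + 2*s²)
m(c, o) = -3 + 128*o + c*(c + c*o) (m(c, o) = -3 + ((o*c + c)*c + 128*o) = -3 + ((c*o + c)*c + 128*o) = -3 + ((c + c*o)*c + 128*o) = -3 + (c*(c + c*o) + 128*o) = -3 + (128*o + c*(c + c*o)) = -3 + 128*o + c*(c + c*o))
(m(199, x(3)) + 20699)/(S(51) + 8370) = ((-3 + 199² + 128*(3*(1 + 2*3)) + (3*(1 + 2*3))*199²) + 20699)/((12 + 4*51) + 8370) = ((-3 + 39601 + 128*(3*(1 + 6)) + (3*(1 + 6))*39601) + 20699)/((12 + 204) + 8370) = ((-3 + 39601 + 128*(3*7) + (3*7)*39601) + 20699)/(216 + 8370) = ((-3 + 39601 + 128*21 + 21*39601) + 20699)/8586 = ((-3 + 39601 + 2688 + 831621) + 20699)*(1/8586) = (873907 + 20699)*(1/8586) = 894606*(1/8586) = 149101/1431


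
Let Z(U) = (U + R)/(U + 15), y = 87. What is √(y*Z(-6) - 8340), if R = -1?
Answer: I*√75669/3 ≈ 91.693*I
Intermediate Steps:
Z(U) = (-1 + U)/(15 + U) (Z(U) = (U - 1)/(U + 15) = (-1 + U)/(15 + U))
√(y*Z(-6) - 8340) = √(87*((-1 - 6)/(15 - 6)) - 8340) = √(87*(-7/9) - 8340) = √(-203/3 - 8340) = √(-25223/3) = I*√75669/3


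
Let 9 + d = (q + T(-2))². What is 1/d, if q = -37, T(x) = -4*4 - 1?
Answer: 1/2907 ≈ 0.00034400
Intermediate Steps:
T(x) = -17 (T(x) = -16 - 1 = -17)
d = 2907 (d = -9 + (-37 - 17)² = -9 + (-54)² = -9 + 2916 = 2907)
1/d = 1/2907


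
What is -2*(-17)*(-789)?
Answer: -26826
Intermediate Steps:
-2*(-17)*(-789) = 34*(-789) = -26826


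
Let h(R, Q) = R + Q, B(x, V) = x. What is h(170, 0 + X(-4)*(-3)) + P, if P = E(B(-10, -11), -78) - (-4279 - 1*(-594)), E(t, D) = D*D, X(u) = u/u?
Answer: 9936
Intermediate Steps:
X(u) = 1
E(t, D) = D²
h(R, Q) = Q + R
P = 9769 (P = (-78)² - (-4279 - 1*(-594)) = 6084 - (-4279 + 594) = 6084 - 1*(-3685) = 6084 + 3685 = 9769)
h(170, 0 + X(-4)*(-3)) + P = ((0 + 1*(-3)) + 170) + 9769 = ((0 - 3) + 170) + 9769 = (-3 + 170) + 9769 = 167 + 9769 = 9936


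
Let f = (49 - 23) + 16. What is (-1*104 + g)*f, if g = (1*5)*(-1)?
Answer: -4578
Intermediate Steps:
f = 42 (f = 26 + 16 = 42)
g = -5 (g = 5*(-1) = -5)
(-1*104 + g)*f = (-1*104 - 5)*42 = (-104 - 5)*42 = -109*42 = -4578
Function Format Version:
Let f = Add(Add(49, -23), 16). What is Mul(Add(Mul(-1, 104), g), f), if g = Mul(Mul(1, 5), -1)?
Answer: -4578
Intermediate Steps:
f = 42 (f = Add(26, 16) = 42)
g = -5 (g = Mul(5, -1) = -5)
Mul(Add(Mul(-1, 104), g), f) = Mul(Add(Mul(-1, 104), -5), 42) = Mul(Add(-104, -5), 42) = Mul(-109, 42) = -4578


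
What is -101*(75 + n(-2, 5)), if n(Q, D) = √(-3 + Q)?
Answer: -7575 - 101*I*√5 ≈ -7575.0 - 225.84*I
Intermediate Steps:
-101*(75 + n(-2, 5)) = -101*(75 + √(-3 - 2)) = -101*(75 + √(-5)) = -101*(75 + I*√5) = -7575 - 101*I*√5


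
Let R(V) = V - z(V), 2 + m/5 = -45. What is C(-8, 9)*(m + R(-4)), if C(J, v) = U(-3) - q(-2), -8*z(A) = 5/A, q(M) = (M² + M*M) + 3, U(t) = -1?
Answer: 22959/8 ≈ 2869.9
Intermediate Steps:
m = -235 (m = -10 + 5*(-45) = -10 - 225 = -235)
q(M) = 3 + 2*M² (q(M) = (M² + M²) + 3 = 2*M² + 3 = 3 + 2*M²)
z(A) = -5/(8*A)
C(J, v) = -12 (C(J, v) = -1 - (3 + 2*(-2)²) = -1 - (3 + 2*4) = -1 - (3 + 8) = -1 - 1*11 = -1 - 11 = -12)
R(V) = V + 5/(8*V) (R(V) = V - (-5)/(8*V) = V + 5/(8*V))
C(-8, 9)*(m + R(-4)) = -12*(-235 + (-4 + (5/8)/(-4))) = -12*(-235 + (-4 + (5/8)*(-¼))) = -12*(-235 + (-4 - 5/32)) = -12*(-235 - 133/32) = -12*(-7653/32) = 22959/8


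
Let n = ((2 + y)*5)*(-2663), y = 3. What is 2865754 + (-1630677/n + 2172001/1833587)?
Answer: 349828747378351824/122071054525 ≈ 2.8658e+6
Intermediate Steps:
n = -66575 (n = ((2 + 3)*5)*(-2663) = (5*5)*(-2663) = 25*(-2663) = -66575)
2865754 + (-1630677/n + 2172001/1833587) = 2865754 + (-1630677/(-66575) + 2172001/1833587) = 2865754 + (-1630677*(-1/66575) + 2172001*(1/1833587)) = 2865754 + (1630677/66575 + 2172001/1833587) = 2865754 + 3134589114974/122071054525 = 349828747378351824/122071054525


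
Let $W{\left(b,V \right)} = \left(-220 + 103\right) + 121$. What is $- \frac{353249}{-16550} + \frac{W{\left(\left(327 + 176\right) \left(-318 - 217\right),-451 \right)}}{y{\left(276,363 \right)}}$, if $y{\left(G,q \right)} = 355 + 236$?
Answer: $\frac{208836359}{9781050} \approx 21.351$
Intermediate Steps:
$y{\left(G,q \right)} = 591$
$W{\left(b,V \right)} = 4$ ($W{\left(b,V \right)} = -117 + 121 = 4$)
$- \frac{353249}{-16550} + \frac{W{\left(\left(327 + 176\right) \left(-318 - 217\right),-451 \right)}}{y{\left(276,363 \right)}} = - \frac{353249}{-16550} + \frac{4}{591} = \left(-353249\right) \left(- \frac{1}{16550}\right) + 4 \cdot \frac{1}{591} = \frac{353249}{16550} + \frac{4}{591} = \frac{208836359}{9781050}$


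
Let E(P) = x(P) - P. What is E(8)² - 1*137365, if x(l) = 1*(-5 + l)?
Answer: -137340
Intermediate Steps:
x(l) = -5 + l
E(P) = -5 (E(P) = (-5 + P) - P = -5)
E(8)² - 1*137365 = (-5)² - 1*137365 = 25 - 137365 = -137340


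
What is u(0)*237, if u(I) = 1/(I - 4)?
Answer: -237/4 ≈ -59.250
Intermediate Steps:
u(I) = 1/(-4 + I)
u(0)*237 = 237/(-4 + 0) = 237/(-4) = -1/4*237 = -237/4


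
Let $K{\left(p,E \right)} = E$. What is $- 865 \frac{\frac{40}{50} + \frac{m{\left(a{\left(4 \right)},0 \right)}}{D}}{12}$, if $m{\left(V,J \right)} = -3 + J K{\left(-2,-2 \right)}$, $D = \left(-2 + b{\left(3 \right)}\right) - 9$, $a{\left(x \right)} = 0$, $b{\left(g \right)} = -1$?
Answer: $- \frac{1211}{16} \approx -75.688$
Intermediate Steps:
$D = -12$ ($D = \left(-2 - 1\right) - 9 = -3 - 9 = -12$)
$m{\left(V,J \right)} = -3 - 2 J$ ($m{\left(V,J \right)} = -3 + J \left(-2\right) = -3 - 2 J$)
$- 865 \frac{\frac{40}{50} + \frac{m{\left(a{\left(4 \right)},0 \right)}}{D}}{12} = - 865 \frac{\frac{40}{50} + \frac{-3 - 0}{-12}}{12} = - 865 \left(40 \cdot \frac{1}{50} + \left(-3 + 0\right) \left(- \frac{1}{12}\right)\right) \frac{1}{12} = - 865 \left(\frac{4}{5} - - \frac{1}{4}\right) \frac{1}{12} = - 865 \left(\frac{4}{5} + \frac{1}{4}\right) \frac{1}{12} = - 865 \cdot \frac{21}{20} \cdot \frac{1}{12} = \left(-865\right) \frac{7}{80} = - \frac{1211}{16}$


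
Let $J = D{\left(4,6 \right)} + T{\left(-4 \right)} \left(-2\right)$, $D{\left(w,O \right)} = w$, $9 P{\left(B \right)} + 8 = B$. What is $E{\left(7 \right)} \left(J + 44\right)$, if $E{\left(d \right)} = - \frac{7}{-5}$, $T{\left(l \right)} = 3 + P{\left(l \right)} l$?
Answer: $\frac{658}{15} \approx 43.867$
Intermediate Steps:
$P{\left(B \right)} = - \frac{8}{9} + \frac{B}{9}$
$T{\left(l \right)} = 3 + l \left(- \frac{8}{9} + \frac{l}{9}\right)$ ($T{\left(l \right)} = 3 + \left(- \frac{8}{9} + \frac{l}{9}\right) l = 3 + l \left(- \frac{8}{9} + \frac{l}{9}\right)$)
$J = - \frac{38}{3}$ ($J = 4 + \left(3 + \frac{1}{9} \left(-4\right) \left(-8 - 4\right)\right) \left(-2\right) = 4 + \left(3 + \frac{1}{9} \left(-4\right) \left(-12\right)\right) \left(-2\right) = 4 + \left(3 + \frac{16}{3}\right) \left(-2\right) = 4 + \frac{25}{3} \left(-2\right) = 4 - \frac{50}{3} = - \frac{38}{3} \approx -12.667$)
$E{\left(d \right)} = \frac{7}{5}$ ($E{\left(d \right)} = \left(-7\right) \left(- \frac{1}{5}\right) = \frac{7}{5}$)
$E{\left(7 \right)} \left(J + 44\right) = \frac{7 \left(- \frac{38}{3} + 44\right)}{5} = \frac{7}{5} \cdot \frac{94}{3} = \frac{658}{15}$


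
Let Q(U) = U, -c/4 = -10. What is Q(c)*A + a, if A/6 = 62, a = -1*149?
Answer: 14731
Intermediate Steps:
c = 40 (c = -4*(-10) = 40)
a = -149
A = 372 (A = 6*62 = 372)
Q(c)*A + a = 40*372 - 149 = 14880 - 149 = 14731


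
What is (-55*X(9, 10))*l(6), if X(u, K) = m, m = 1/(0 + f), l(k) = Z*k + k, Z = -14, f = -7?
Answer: -4290/7 ≈ -612.86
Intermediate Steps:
l(k) = -13*k (l(k) = -14*k + k = -13*k)
m = -⅐ (m = 1/(0 - 7) = 1/(-7) = -⅐ ≈ -0.14286)
X(u, K) = -⅐
(-55*X(9, 10))*l(6) = (-55*(-⅐))*(-13*6) = (55/7)*(-78) = -4290/7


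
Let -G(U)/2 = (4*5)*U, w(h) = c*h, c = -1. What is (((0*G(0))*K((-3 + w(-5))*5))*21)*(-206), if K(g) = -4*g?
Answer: 0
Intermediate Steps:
w(h) = -h
G(U) = -40*U (G(U) = -2*4*5*U = -40*U)
(((0*G(0))*K((-3 + w(-5))*5))*21)*(-206) = (((0*(-40*0))*(-4*(-3 - 1*(-5))*5))*21)*(-206) = (((0*0)*(-4*(-3 + 5)*5))*21)*(-206) = ((0*(-8*5))*21)*(-206) = ((0*(-4*10))*21)*(-206) = ((0*(-40))*21)*(-206) = (0*21)*(-206) = 0*(-206) = 0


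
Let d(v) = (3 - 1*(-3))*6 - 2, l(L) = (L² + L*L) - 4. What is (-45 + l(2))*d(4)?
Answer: -1394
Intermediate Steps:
l(L) = -4 + 2*L² (l(L) = (L² + L²) - 4 = 2*L² - 4 = -4 + 2*L²)
d(v) = 34 (d(v) = (3 + 3)*6 - 2 = 6*6 - 2 = 36 - 2 = 34)
(-45 + l(2))*d(4) = (-45 + (-4 + 2*2²))*34 = (-45 + (-4 + 2*4))*34 = (-45 + (-4 + 8))*34 = (-45 + 4)*34 = -41*34 = -1394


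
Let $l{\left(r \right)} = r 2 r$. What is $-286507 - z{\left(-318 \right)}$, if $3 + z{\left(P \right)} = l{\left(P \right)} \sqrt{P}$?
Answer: $-286504 - 202248 i \sqrt{318} \approx -2.865 \cdot 10^{5} - 3.6066 \cdot 10^{6} i$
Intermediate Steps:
$l{\left(r \right)} = 2 r^{2}$ ($l{\left(r \right)} = 2 r r = 2 r^{2}$)
$z{\left(P \right)} = -3 + 2 P^{\frac{5}{2}}$ ($z{\left(P \right)} = -3 + 2 P^{2} \sqrt{P} = -3 + 2 P^{\frac{5}{2}}$)
$-286507 - z{\left(-318 \right)} = -286507 - \left(-3 + 2 \left(-318\right)^{\frac{5}{2}}\right) = -286507 - \left(-3 + 2 \cdot 101124 i \sqrt{318}\right) = -286507 - \left(-3 + 202248 i \sqrt{318}\right) = -286507 + \left(3 - 202248 i \sqrt{318}\right) = -286504 - 202248 i \sqrt{318}$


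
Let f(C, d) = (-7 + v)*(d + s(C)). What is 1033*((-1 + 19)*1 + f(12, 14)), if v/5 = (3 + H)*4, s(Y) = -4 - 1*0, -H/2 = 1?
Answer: 152884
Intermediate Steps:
H = -2 (H = -2*1 = -2)
s(Y) = -4 (s(Y) = -4 + 0 = -4)
v = 20 (v = 5*((3 - 2)*4) = 5*(1*4) = 5*4 = 20)
f(C, d) = -52 + 13*d (f(C, d) = (-7 + 20)*(d - 4) = 13*(-4 + d) = -52 + 13*d)
1033*((-1 + 19)*1 + f(12, 14)) = 1033*((-1 + 19)*1 + (-52 + 13*14)) = 1033*(18*1 + (-52 + 182)) = 1033*(18 + 130) = 1033*148 = 152884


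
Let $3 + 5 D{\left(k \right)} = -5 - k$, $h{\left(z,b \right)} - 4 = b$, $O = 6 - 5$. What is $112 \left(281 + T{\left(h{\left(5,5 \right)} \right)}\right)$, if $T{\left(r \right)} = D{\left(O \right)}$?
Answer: $\frac{156352}{5} \approx 31270.0$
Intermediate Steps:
$O = 1$ ($O = 6 - 5 = 1$)
$h{\left(z,b \right)} = 4 + b$
$D{\left(k \right)} = - \frac{8}{5} - \frac{k}{5}$ ($D{\left(k \right)} = - \frac{3}{5} + \frac{-5 - k}{5} = - \frac{3}{5} - \left(1 + \frac{k}{5}\right) = - \frac{8}{5} - \frac{k}{5}$)
$T{\left(r \right)} = - \frac{9}{5}$ ($T{\left(r \right)} = - \frac{8}{5} - \frac{1}{5} = - \frac{9}{5}$)
$112 \left(281 + T{\left(h{\left(5,5 \right)} \right)}\right) = 112 \left(281 - \frac{9}{5}\right) = 112 \cdot \frac{1396}{5} = \frac{156352}{5}$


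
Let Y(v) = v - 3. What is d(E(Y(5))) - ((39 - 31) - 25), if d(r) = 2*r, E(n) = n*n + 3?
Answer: 31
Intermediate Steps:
Y(v) = -3 + v
E(n) = 3 + n² (E(n) = n² + 3 = 3 + n²)
d(E(Y(5))) - ((39 - 31) - 25) = 2*(3 + (-3 + 5)²) - ((39 - 31) - 25) = 2*(3 + 2²) - (8 - 25) = 2*(3 + 4) - 1*(-17) = 2*7 + 17 = 14 + 17 = 31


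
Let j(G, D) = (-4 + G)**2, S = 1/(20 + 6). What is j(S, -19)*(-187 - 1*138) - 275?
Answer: -279525/52 ≈ -5375.5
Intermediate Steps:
S = 1/26 ≈ 0.038462
j(S, -19)*(-187 - 1*138) - 275 = (-4 + 1/26)**2*(-187 - 1*138) - 275 = (-103/26)**2*(-187 - 138) - 275 = (10609/676)*(-325) - 275 = -265225/52 - 275 = -279525/52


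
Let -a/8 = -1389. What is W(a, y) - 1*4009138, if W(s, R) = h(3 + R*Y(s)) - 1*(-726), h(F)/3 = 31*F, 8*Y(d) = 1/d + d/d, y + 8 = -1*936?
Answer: -7443387993/1852 ≈ -4.0191e+6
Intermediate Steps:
a = 11112 (a = -8*(-1389) = 11112)
y = -944 (y = -8 - 1*936 = -8 - 936 = -944)
Y(d) = ⅛ + 1/(8*d) (Y(d) = (1/d + d/d)/8 = (1/d + 1)/8 = (1 + 1/d)/8 = ⅛ + 1/(8*d))
h(F) = 93*F (h(F) = 3*(31*F) = 93*F)
W(s, R) = 1005 + 93*R*(1 + s)/(8*s) (W(s, R) = 93*(3 + R*((1 + s)/(8*s))) - 1*(-726) = 93*(3 + R*(1 + s)/(8*s)) + 726 = (279 + 93*R*(1 + s)/(8*s)) + 726 = 1005 + 93*R*(1 + s)/(8*s))
W(a, y) - 1*4009138 = (3/8)*(2680*11112 + 31*(-944)*(1 + 11112))/11112 - 1*4009138 = (3/8)*(1/11112)*(29780160 + 31*(-944)*11113) - 4009138 = (3/8)*(1/11112)*(29780160 - 325210832) - 4009138 = (3/8)*(1/11112)*(-295430672) - 4009138 = -18464417/1852 - 4009138 = -7443387993/1852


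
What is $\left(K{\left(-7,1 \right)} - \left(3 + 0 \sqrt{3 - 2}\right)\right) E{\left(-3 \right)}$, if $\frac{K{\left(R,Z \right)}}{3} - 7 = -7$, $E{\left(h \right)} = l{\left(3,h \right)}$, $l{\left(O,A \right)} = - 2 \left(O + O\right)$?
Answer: $36$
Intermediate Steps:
$l{\left(O,A \right)} = - 4 O$ ($l{\left(O,A \right)} = - 2 \cdot 2 O = - 4 O$)
$E{\left(h \right)} = -12$ ($E{\left(h \right)} = \left(-4\right) 3 = -12$)
$K{\left(R,Z \right)} = 0$ ($K{\left(R,Z \right)} = 21 + 3 \left(-7\right) = 21 - 21 = 0$)
$\left(K{\left(-7,1 \right)} - \left(3 + 0 \sqrt{3 - 2}\right)\right) E{\left(-3 \right)} = \left(0 - \left(3 + 0 \sqrt{3 - 2}\right)\right) \left(-12\right) = \left(0 - \left(3 + 0 \sqrt{1}\right)\right) \left(-12\right) = \left(0 + \left(-3 + 0 \cdot 1\right)\right) \left(-12\right) = \left(0 + \left(-3 + 0\right)\right) \left(-12\right) = \left(0 - 3\right) \left(-12\right) = \left(-3\right) \left(-12\right) = 36$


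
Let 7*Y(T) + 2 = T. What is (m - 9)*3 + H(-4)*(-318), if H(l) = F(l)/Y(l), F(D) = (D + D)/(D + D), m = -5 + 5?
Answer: 344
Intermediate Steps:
m = 0
Y(T) = -2/7 + T/7
F(D) = 1 (F(D) = (2*D)/((2*D)) = (2*D)*(1/(2*D)) = 1)
H(l) = 1/(-2/7 + l/7)
(m - 9)*3 + H(-4)*(-318) = (0 - 9)*3 + (7/(-2 - 4))*(-318) = -9*3 + (7/(-6))*(-318) = -27 + (7*(-1/6))*(-318) = -27 - 7/6*(-318) = -27 + 371 = 344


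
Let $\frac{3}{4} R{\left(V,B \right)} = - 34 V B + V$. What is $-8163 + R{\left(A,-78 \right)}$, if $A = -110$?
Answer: $- \frac{1191809}{3} \approx -3.9727 \cdot 10^{5}$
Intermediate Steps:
$R{\left(V,B \right)} = \frac{4 V}{3} - \frac{136 B V}{3}$ ($R{\left(V,B \right)} = \frac{4 \left(- 34 V B + V\right)}{3} = \frac{4 \left(- 34 B V + V\right)}{3} = \frac{4 \left(V - 34 B V\right)}{3} = \frac{4 V}{3} - \frac{136 B V}{3}$)
$-8163 + R{\left(A,-78 \right)} = -8163 + \frac{4}{3} \left(-110\right) \left(1 - -2652\right) = -8163 + \frac{4}{3} \left(-110\right) \left(1 + 2652\right) = -8163 + \frac{4}{3} \left(-110\right) 2653 = -8163 - \frac{1167320}{3} = - \frac{1191809}{3}$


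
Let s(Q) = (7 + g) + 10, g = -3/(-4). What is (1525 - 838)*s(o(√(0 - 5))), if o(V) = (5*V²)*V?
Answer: 48777/4 ≈ 12194.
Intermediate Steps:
g = ¾ (g = -3*(-¼) = ¾ ≈ 0.75000)
o(V) = 5*V³
s(Q) = 71/4 (s(Q) = (7 + ¾) + 10 = 31/4 + 10 = 71/4)
(1525 - 838)*s(o(√(0 - 5))) = (1525 - 838)*(71/4) = 687*(71/4) = 48777/4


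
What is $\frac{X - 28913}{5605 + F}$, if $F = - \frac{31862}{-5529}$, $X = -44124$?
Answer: $- \frac{403821573}{31021907} \approx -13.017$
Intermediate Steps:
$F = \frac{31862}{5529}$ ($F = \left(-31862\right) \left(- \frac{1}{5529}\right) = \frac{31862}{5529} \approx 5.7627$)
$\frac{X - 28913}{5605 + F} = \frac{-44124 - 28913}{5605 + \frac{31862}{5529}} = - \frac{73037}{\frac{31021907}{5529}} = \left(-73037\right) \frac{5529}{31021907} = - \frac{403821573}{31021907}$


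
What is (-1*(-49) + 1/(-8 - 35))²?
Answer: 4435236/1849 ≈ 2398.7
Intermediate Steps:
(-1*(-49) + 1/(-8 - 35))² = (49 + 1/(-43))² = (49 - 1/43)² = (2106/43)² = 4435236/1849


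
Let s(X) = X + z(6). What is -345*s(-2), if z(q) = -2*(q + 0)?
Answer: 4830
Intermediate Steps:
z(q) = -2*q
s(X) = -12 + X (s(X) = X - 2*6 = X - 12 = -12 + X)
-345*s(-2) = -345*(-12 - 2) = -345*(-14) = 4830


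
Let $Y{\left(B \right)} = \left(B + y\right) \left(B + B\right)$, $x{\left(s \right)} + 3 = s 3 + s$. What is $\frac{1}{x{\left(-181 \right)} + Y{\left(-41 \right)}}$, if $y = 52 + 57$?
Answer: $- \frac{1}{6303} \approx -0.00015865$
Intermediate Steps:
$y = 109$
$x{\left(s \right)} = -3 + 4 s$ ($x{\left(s \right)} = -3 + \left(s 3 + s\right) = -3 + \left(3 s + s\right) = -3 + 4 s$)
$Y{\left(B \right)} = 2 B \left(109 + B\right)$ ($Y{\left(B \right)} = \left(B + 109\right) \left(B + B\right) = \left(109 + B\right) 2 B = 2 B \left(109 + B\right)$)
$\frac{1}{x{\left(-181 \right)} + Y{\left(-41 \right)}} = \frac{1}{\left(-3 + 4 \left(-181\right)\right) + 2 \left(-41\right) \left(109 - 41\right)} = \frac{1}{\left(-3 - 724\right) + 2 \left(-41\right) 68} = \frac{1}{-727 - 5576} = \frac{1}{-6303} = - \frac{1}{6303}$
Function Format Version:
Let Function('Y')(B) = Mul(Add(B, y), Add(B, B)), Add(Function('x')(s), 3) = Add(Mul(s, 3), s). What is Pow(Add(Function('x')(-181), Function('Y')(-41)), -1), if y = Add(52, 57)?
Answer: Rational(-1, 6303) ≈ -0.00015865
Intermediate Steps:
y = 109
Function('x')(s) = Add(-3, Mul(4, s)) (Function('x')(s) = Add(-3, Add(Mul(s, 3), s)) = Add(-3, Add(Mul(3, s), s)) = Add(-3, Mul(4, s)))
Function('Y')(B) = Mul(2, B, Add(109, B)) (Function('Y')(B) = Mul(Add(B, 109), Add(B, B)) = Mul(Add(109, B), Mul(2, B)) = Mul(2, B, Add(109, B)))
Pow(Add(Function('x')(-181), Function('Y')(-41)), -1) = Pow(Add(Add(-3, Mul(4, -181)), Mul(2, -41, Add(109, -41))), -1) = Pow(Add(Add(-3, -724), Mul(2, -41, 68)), -1) = Pow(Add(-727, -5576), -1) = Pow(-6303, -1) = Rational(-1, 6303)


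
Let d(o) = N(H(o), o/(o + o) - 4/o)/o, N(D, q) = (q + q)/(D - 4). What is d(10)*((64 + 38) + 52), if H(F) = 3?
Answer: -77/25 ≈ -3.0800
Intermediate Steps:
N(D, q) = 2*q/(-4 + D) (N(D, q) = (2*q)/(-4 + D) = 2*q/(-4 + D))
d(o) = (-1 + 8/o)/o (d(o) = (2*(o/(o + o) - 4/o)/(-4 + 3))/o = (2*(o/((2*o)) - 4/o)/(-1))/o = (2*(o*(1/(2*o)) - 4/o)*(-1))/o = (2*(½ - 4/o)*(-1))/o = (-1 + 8/o)/o)
d(10)*((64 + 38) + 52) = ((8 - 1*10)/10²)*((64 + 38) + 52) = ((8 - 10)/100)*(102 + 52) = ((1/100)*(-2))*154 = -1/50*154 = -77/25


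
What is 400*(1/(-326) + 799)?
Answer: 52094600/163 ≈ 3.1960e+5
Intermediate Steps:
400*(1/(-326) + 799) = 400*(-1/326 + 799) = 400*(260473/326) = 52094600/163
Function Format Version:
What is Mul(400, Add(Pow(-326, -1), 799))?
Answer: Rational(52094600, 163) ≈ 3.1960e+5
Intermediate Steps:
Mul(400, Add(Pow(-326, -1), 799)) = Mul(400, Add(Rational(-1, 326), 799)) = Mul(400, Rational(260473, 326)) = Rational(52094600, 163)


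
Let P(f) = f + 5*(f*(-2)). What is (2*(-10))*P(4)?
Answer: 720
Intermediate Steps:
P(f) = -9*f (P(f) = f + 5*(-2*f) = f - 10*f = -9*f)
(2*(-10))*P(4) = (2*(-10))*(-9*4) = -20*(-36) = 720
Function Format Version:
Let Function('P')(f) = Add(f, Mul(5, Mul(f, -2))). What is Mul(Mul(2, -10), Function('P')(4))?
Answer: 720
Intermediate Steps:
Function('P')(f) = Mul(-9, f) (Function('P')(f) = Add(f, Mul(5, Mul(-2, f))) = Add(f, Mul(-10, f)) = Mul(-9, f))
Mul(Mul(2, -10), Function('P')(4)) = Mul(Mul(2, -10), Mul(-9, 4)) = Mul(-20, -36) = 720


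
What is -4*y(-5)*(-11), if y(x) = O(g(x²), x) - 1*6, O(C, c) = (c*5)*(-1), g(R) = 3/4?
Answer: 836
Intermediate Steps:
g(R) = ¾ (g(R) = 3*(¼) = ¾)
O(C, c) = -5*c (O(C, c) = (5*c)*(-1) = -5*c)
y(x) = -6 - 5*x (y(x) = -5*x - 1*6 = -5*x - 6 = -6 - 5*x)
-4*y(-5)*(-11) = -4*(-6 - 5*(-5))*(-11) = -4*(-6 + 25)*(-11) = -4*19*(-11) = -76*(-11) = 836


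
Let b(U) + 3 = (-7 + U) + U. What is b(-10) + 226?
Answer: 196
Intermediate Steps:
b(U) = -10 + 2*U (b(U) = -3 + ((-7 + U) + U) = -3 + (-7 + 2*U) = -10 + 2*U)
b(-10) + 226 = (-10 + 2*(-10)) + 226 = (-10 - 20) + 226 = -30 + 226 = 196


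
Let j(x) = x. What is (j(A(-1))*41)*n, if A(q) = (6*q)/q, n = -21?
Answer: -5166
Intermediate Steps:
A(q) = 6
(j(A(-1))*41)*n = (6*41)*(-21) = 246*(-21) = -5166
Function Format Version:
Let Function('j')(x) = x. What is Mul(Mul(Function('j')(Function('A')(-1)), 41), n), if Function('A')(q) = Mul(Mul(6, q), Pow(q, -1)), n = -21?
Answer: -5166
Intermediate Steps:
Function('A')(q) = 6
Mul(Mul(Function('j')(Function('A')(-1)), 41), n) = Mul(Mul(6, 41), -21) = Mul(246, -21) = -5166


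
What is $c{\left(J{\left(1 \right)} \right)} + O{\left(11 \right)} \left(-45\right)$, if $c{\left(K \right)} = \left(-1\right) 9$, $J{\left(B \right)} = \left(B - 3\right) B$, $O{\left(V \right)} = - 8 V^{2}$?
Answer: $43551$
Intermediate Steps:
$J{\left(B \right)} = B \left(-3 + B\right)$ ($J{\left(B \right)} = \left(-3 + B\right) B = B \left(-3 + B\right)$)
$c{\left(K \right)} = -9$
$c{\left(J{\left(1 \right)} \right)} + O{\left(11 \right)} \left(-45\right) = -9 + - 8 \cdot 11^{2} \left(-45\right) = -9 + \left(-8\right) 121 \left(-45\right) = -9 - -43560 = -9 + 43560 = 43551$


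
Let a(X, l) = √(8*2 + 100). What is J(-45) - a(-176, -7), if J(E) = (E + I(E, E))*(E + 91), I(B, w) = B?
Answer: -4140 - 2*√29 ≈ -4150.8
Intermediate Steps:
a(X, l) = 2*√29 (a(X, l) = √(16 + 100) = √116 = 2*√29)
J(E) = 2*E*(91 + E) (J(E) = (E + E)*(E + 91) = (2*E)*(91 + E) = 2*E*(91 + E))
J(-45) - a(-176, -7) = 2*(-45)*(91 - 45) - 2*√29 = 2*(-45)*46 - 2*√29 = -4140 - 2*√29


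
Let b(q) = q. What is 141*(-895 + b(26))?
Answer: -122529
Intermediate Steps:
141*(-895 + b(26)) = 141*(-895 + 26) = 141*(-869) = -122529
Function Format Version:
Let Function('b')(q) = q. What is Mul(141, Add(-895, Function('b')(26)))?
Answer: -122529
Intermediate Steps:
Mul(141, Add(-895, Function('b')(26))) = Mul(141, Add(-895, 26)) = Mul(141, -869) = -122529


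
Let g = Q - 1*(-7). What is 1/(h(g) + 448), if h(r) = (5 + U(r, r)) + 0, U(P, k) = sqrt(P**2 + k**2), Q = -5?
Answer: 453/205201 - 2*sqrt(2)/205201 ≈ 0.0021938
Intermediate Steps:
g = 2 (g = -5 - 1*(-7) = -5 + 7 = 2)
h(r) = 5 + sqrt(2)*sqrt(r**2) (h(r) = (5 + sqrt(r**2 + r**2)) + 0 = (5 + sqrt(2*r**2)) + 0 = (5 + sqrt(2)*sqrt(r**2)) + 0 = 5 + sqrt(2)*sqrt(r**2))
1/(h(g) + 448) = 1/((5 + sqrt(2)*sqrt(2**2)) + 448) = 1/((5 + sqrt(2)*sqrt(4)) + 448) = 1/((5 + sqrt(2)*2) + 448) = 1/((5 + 2*sqrt(2)) + 448) = 1/(453 + 2*sqrt(2))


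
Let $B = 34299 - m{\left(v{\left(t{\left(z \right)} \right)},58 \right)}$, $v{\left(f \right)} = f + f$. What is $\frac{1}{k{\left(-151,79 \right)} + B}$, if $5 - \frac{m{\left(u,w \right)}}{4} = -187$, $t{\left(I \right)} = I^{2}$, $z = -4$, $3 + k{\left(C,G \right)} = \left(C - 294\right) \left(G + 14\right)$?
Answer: $- \frac{1}{7857} \approx -0.00012728$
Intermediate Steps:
$k{\left(C,G \right)} = -3 + \left(-294 + C\right) \left(14 + G\right)$ ($k{\left(C,G \right)} = -3 + \left(C - 294\right) \left(G + 14\right) = -3 + \left(-294 + C\right) \left(14 + G\right)$)
$v{\left(f \right)} = 2 f$
$m{\left(u,w \right)} = 768$ ($m{\left(u,w \right)} = 20 - -748 = 20 + 748 = 768$)
$B = 33531$ ($B = 34299 - 768 = 33531$)
$\frac{1}{k{\left(-151,79 \right)} + B} = \frac{1}{\left(-4119 - 23226 + 14 \left(-151\right) - 11929\right) + 33531} = \frac{1}{\left(-4119 - 23226 - 2114 - 11929\right) + 33531} = \frac{1}{-41388 + 33531} = \frac{1}{-7857} = - \frac{1}{7857}$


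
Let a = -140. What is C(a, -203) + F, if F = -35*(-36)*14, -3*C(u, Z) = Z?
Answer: 53123/3 ≈ 17708.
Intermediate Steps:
C(u, Z) = -Z/3
F = 17640 (F = 1260*14 = 17640)
C(a, -203) + F = -⅓*(-203) + 17640 = 203/3 + 17640 = 53123/3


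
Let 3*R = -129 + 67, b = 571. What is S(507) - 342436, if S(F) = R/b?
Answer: -586592930/1713 ≈ -3.4244e+5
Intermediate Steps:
R = -62/3 (R = (-129 + 67)/3 = (1/3)*(-62) = -62/3 ≈ -20.667)
S(F) = -62/1713 (S(F) = -62/3/571 = -62/3*1/571 = -62/1713)
S(507) - 342436 = -62/1713 - 342436 = -586592930/1713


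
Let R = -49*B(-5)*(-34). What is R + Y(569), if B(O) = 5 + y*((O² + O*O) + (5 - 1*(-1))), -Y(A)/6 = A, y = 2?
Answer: 191508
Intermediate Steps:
Y(A) = -6*A
B(O) = 17 + 4*O² (B(O) = 5 + 2*((O² + O*O) + (5 - 1*(-1))) = 5 + 2*((O² + O²) + (5 + 1)) = 5 + 2*(2*O² + 6) = 5 + 2*(6 + 2*O²) = 5 + (12 + 4*O²) = 17 + 4*O²)
R = 194922 (R = -49*(17 + 4*(-5)²)*(-34) = -49*(17 + 4*25)*(-34) = -49*(17 + 100)*(-34) = -49*117*(-34) = -5733*(-34) = 194922)
R + Y(569) = 194922 - 6*569 = 194922 - 3414 = 191508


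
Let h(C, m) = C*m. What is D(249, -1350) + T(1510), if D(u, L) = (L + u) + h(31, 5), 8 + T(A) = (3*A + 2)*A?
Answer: 6842366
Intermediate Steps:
T(A) = -8 + A*(2 + 3*A) (T(A) = -8 + (3*A + 2)*A = -8 + (2 + 3*A)*A = -8 + A*(2 + 3*A))
D(u, L) = 155 + L + u (D(u, L) = (L + u) + 31*5 = (L + u) + 155 = 155 + L + u)
D(249, -1350) + T(1510) = (155 - 1350 + 249) + (-8 + 2*1510 + 3*1510**2) = -946 + (-8 + 3020 + 3*2280100) = -946 + (-8 + 3020 + 6840300) = -946 + 6843312 = 6842366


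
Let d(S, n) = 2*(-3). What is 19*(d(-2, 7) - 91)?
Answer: -1843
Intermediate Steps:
d(S, n) = -6
19*(d(-2, 7) - 91) = 19*(-6 - 91) = 19*(-97) = -1843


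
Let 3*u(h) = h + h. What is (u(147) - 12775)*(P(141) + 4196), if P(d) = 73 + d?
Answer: -55905570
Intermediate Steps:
u(h) = 2*h/3 (u(h) = (h + h)/3 = (2*h)/3 = 2*h/3)
(u(147) - 12775)*(P(141) + 4196) = ((⅔)*147 - 12775)*((73 + 141) + 4196) = (98 - 12775)*(214 + 4196) = -12677*4410 = -55905570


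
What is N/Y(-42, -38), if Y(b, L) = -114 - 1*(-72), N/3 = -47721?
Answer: 47721/14 ≈ 3408.6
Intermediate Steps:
N = -143163 (N = 3*(-47721) = -143163)
Y(b, L) = -42 (Y(b, L) = -114 + 72 = -42)
N/Y(-42, -38) = -143163/(-42) = -143163*(-1/42) = 47721/14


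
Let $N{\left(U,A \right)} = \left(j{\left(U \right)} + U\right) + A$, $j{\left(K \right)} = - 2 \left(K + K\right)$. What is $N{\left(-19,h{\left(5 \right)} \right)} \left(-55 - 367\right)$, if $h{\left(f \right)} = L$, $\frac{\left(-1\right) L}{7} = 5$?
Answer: $-9284$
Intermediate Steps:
$L = -35$ ($L = \left(-7\right) 5 = -35$)
$h{\left(f \right)} = -35$
$j{\left(K \right)} = - 4 K$ ($j{\left(K \right)} = - 2 \cdot 2 K = - 4 K$)
$N{\left(U,A \right)} = A - 3 U$ ($N{\left(U,A \right)} = \left(- 4 U + U\right) + A = - 3 U + A = A - 3 U$)
$N{\left(-19,h{\left(5 \right)} \right)} \left(-55 - 367\right) = \left(-35 - -57\right) \left(-55 - 367\right) = \left(-35 + 57\right) \left(-422\right) = 22 \left(-422\right) = -9284$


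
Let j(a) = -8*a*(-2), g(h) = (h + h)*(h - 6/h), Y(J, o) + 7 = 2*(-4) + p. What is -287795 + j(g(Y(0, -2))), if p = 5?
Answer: -284787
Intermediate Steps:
Y(J, o) = -10 (Y(J, o) = -7 + (2*(-4) + 5) = -7 + (-8 + 5) = -7 - 3 = -10)
g(h) = 2*h*(h - 6/h) (g(h) = (2*h)*(h - 6/h) = 2*h*(h - 6/h))
j(a) = 16*a
-287795 + j(g(Y(0, -2))) = -287795 + 16*(-12 + 2*(-10)²) = -287795 + 16*(-12 + 2*100) = -287795 + 16*(-12 + 200) = -287795 + 16*188 = -287795 + 3008 = -284787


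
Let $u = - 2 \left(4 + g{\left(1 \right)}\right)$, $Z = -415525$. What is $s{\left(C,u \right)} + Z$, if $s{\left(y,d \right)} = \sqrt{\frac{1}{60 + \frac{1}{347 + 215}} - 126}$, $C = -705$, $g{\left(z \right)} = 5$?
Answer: $-415525 + \frac{2 i \sqrt{35814096191}}{33721} \approx -4.1553 \cdot 10^{5} + 11.224 i$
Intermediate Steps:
$u = -18$ ($u = - 2 \left(4 + 5\right) = \left(-2\right) 9 = -18$)
$s{\left(y,d \right)} = \frac{2 i \sqrt{35814096191}}{33721}$ ($s{\left(y,d \right)} = \sqrt{\frac{1}{60 + \frac{1}{562}} - 126} = \sqrt{\frac{1}{\frac{33721}{562}} - 126} = \sqrt{\frac{562}{33721} - 126} = \sqrt{- \frac{4248284}{33721}} = \frac{2 i \sqrt{35814096191}}{33721}$)
$s{\left(C,u \right)} + Z = \frac{2 i \sqrt{35814096191}}{33721} - 415525 = -415525 + \frac{2 i \sqrt{35814096191}}{33721}$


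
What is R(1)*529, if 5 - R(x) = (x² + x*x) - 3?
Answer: 3174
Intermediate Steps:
R(x) = 8 - 2*x² (R(x) = 5 - ((x² + x*x) - 3) = 5 - ((x² + x²) - 3) = 5 - (2*x² - 3) = 5 - (-3 + 2*x²) = 5 + (3 - 2*x²) = 8 - 2*x²)
R(1)*529 = (8 - 2*1²)*529 = (8 - 2*1)*529 = (8 - 2)*529 = 6*529 = 3174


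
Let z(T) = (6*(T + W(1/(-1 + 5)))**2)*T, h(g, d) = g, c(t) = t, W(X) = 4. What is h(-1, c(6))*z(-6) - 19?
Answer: 125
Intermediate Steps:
z(T) = 6*T*(4 + T)**2 (z(T) = (6*(T + 4)**2)*T = (6*(4 + T)**2)*T = 6*T*(4 + T)**2)
h(-1, c(6))*z(-6) - 19 = -6*(-6)*(4 - 6)**2 - 19 = -6*(-6)*(-2)**2 - 19 = -6*(-6)*4 - 19 = -1*(-144) - 19 = 144 - 19 = 125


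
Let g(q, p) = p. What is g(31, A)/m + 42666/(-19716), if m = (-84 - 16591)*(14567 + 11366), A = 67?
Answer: -3075029683187/1420974098650 ≈ -2.1640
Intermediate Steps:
m = -432432775 (m = -16675*25933 = -432432775)
g(31, A)/m + 42666/(-19716) = 67/(-432432775) + 42666/(-19716) = 67*(-1/432432775) + 42666*(-1/19716) = -67/432432775 - 7111/3286 = -3075029683187/1420974098650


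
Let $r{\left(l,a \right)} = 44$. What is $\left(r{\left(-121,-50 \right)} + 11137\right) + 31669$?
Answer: $42850$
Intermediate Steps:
$\left(r{\left(-121,-50 \right)} + 11137\right) + 31669 = \left(44 + 11137\right) + 31669 = 11181 + 31669 = 42850$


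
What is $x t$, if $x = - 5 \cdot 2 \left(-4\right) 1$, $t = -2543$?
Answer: $-101720$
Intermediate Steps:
$x = 40$ ($x = - 5 \left(\left(-8\right) 1\right) = \left(-5\right) \left(-8\right) = 40$)
$x t = 40 \left(-2543\right) = -101720$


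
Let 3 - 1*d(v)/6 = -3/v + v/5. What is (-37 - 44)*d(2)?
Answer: -9963/5 ≈ -1992.6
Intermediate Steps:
d(v) = 18 + 18/v - 6*v/5 (d(v) = 18 - 6*(-3/v + v/5) = 18 + (18/v - 6*v/5) = 18 + 18/v - 6*v/5)
(-37 - 44)*d(2) = (-37 - 44)*(18 + 18/2 - 6/5*2) = -81*(18 + 18*(½) - 12/5) = -81*(18 + 9 - 12/5) = -81*123/5 = -9963/5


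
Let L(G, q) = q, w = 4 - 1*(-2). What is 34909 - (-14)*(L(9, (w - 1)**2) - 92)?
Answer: 33971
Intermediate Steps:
w = 6 (w = 4 + 2 = 6)
34909 - (-14)*(L(9, (w - 1)**2) - 92) = 34909 - (-14)*((6 - 1)**2 - 92) = 34909 - (-14)*(5**2 - 92) = 34909 - (-14)*(25 - 92) = 34909 - (-14)*(-67) = 34909 - 1*938 = 34909 - 938 = 33971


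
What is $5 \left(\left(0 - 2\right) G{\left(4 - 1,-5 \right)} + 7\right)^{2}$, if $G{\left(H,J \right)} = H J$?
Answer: $6845$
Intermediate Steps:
$5 \left(\left(0 - 2\right) G{\left(4 - 1,-5 \right)} + 7\right)^{2} = 5 \left(\left(0 - 2\right) \left(4 - 1\right) \left(-5\right) + 7\right)^{2} = 5 \left(- 2 \cdot 3 \left(-5\right) + 7\right)^{2} = 5 \left(\left(-2\right) \left(-15\right) + 7\right)^{2} = 5 \left(30 + 7\right)^{2} = 5 \cdot 37^{2} = 5 \cdot 1369 = 6845$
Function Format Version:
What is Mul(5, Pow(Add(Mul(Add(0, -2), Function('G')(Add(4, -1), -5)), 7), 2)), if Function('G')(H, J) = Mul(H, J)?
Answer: 6845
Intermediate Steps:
Mul(5, Pow(Add(Mul(Add(0, -2), Function('G')(Add(4, -1), -5)), 7), 2)) = Mul(5, Pow(Add(Mul(Add(0, -2), Mul(Add(4, -1), -5)), 7), 2)) = Mul(5, Pow(Add(Mul(-2, Mul(3, -5)), 7), 2)) = Mul(5, Pow(Add(Mul(-2, -15), 7), 2)) = Mul(5, Pow(Add(30, 7), 2)) = Mul(5, Pow(37, 2)) = Mul(5, 1369) = 6845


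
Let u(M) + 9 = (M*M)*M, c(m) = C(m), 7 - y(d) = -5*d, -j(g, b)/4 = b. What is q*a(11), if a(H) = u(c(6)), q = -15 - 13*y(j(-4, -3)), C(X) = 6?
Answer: -183402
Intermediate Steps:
j(g, b) = -4*b
y(d) = 7 + 5*d (y(d) = 7 - (-5)*d = 7 + 5*d)
q = -886 (q = -15 - 13*(7 + 5*(-4*(-3))) = -15 - 13*(7 + 5*12) = -15 - 13*(7 + 60) = -15 - 13*67 = -15 - 871 = -886)
c(m) = 6
u(M) = -9 + M**3 (u(M) = -9 + (M*M)*M = -9 + M**2*M = -9 + M**3)
a(H) = 207 (a(H) = -9 + 6**3 = -9 + 216 = 207)
q*a(11) = -886*207 = -183402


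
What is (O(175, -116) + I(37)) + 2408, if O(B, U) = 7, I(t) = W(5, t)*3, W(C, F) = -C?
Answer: 2400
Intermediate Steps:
I(t) = -15 (I(t) = -1*5*3 = -5*3 = -15)
(O(175, -116) + I(37)) + 2408 = (7 - 15) + 2408 = -8 + 2408 = 2400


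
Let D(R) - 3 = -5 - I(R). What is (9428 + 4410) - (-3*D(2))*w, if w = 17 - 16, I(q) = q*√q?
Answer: 13832 - 6*√2 ≈ 13824.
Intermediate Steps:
I(q) = q^(3/2)
w = 1
D(R) = -2 - R^(3/2) (D(R) = 3 + (-5 - R^(3/2)) = -2 - R^(3/2))
(9428 + 4410) - (-3*D(2))*w = (9428 + 4410) - (-3*(-2 - 2^(3/2))) = 13838 - (-3*(-2 - 2*√2)) = 13838 - (6 + 6*√2) = 13838 + (-6 - 6*√2) = 13832 - 6*√2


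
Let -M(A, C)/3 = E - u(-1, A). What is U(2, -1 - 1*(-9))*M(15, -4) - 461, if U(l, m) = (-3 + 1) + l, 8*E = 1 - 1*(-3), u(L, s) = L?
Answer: -461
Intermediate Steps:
E = ½ (E = (1 - 1*(-3))/8 = (1 + 3)/8 = (⅛)*4 = ½ ≈ 0.50000)
U(l, m) = -2 + l
M(A, C) = -9/2 (M(A, C) = -3*(½ - 1*(-1)) = -3*(½ + 1) = -3*3/2 = -9/2)
U(2, -1 - 1*(-9))*M(15, -4) - 461 = (-2 + 2)*(-9/2) - 461 = 0*(-9/2) - 461 = 0 - 461 = -461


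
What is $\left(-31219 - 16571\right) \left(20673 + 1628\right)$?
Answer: $-1065764790$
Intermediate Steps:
$\left(-31219 - 16571\right) \left(20673 + 1628\right) = \left(-47790\right) 22301 = -1065764790$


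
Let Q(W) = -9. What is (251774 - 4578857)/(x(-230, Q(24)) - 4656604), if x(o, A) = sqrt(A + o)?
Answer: 6716504002044/7227986937685 + 1442361*I*sqrt(239)/7227986937685 ≈ 0.92924 + 3.085e-6*I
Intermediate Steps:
(251774 - 4578857)/(x(-230, Q(24)) - 4656604) = (251774 - 4578857)/(sqrt(-9 - 230) - 4656604) = -4327083/(sqrt(-239) - 4656604) = -4327083/(I*sqrt(239) - 4656604) = -4327083/(-4656604 + I*sqrt(239))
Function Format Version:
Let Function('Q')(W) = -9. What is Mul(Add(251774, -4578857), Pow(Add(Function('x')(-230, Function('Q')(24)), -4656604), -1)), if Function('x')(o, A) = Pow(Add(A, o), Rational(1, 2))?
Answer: Add(Rational(6716504002044, 7227986937685), Mul(Rational(1442361, 7227986937685), I, Pow(239, Rational(1, 2)))) ≈ Add(0.92924, Mul(3.0850e-6, I))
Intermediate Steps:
Mul(Add(251774, -4578857), Pow(Add(Function('x')(-230, Function('Q')(24)), -4656604), -1)) = Mul(Add(251774, -4578857), Pow(Add(Pow(Add(-9, -230), Rational(1, 2)), -4656604), -1)) = Mul(-4327083, Pow(Add(Pow(-239, Rational(1, 2)), -4656604), -1)) = Mul(-4327083, Pow(Add(Mul(I, Pow(239, Rational(1, 2))), -4656604), -1)) = Mul(-4327083, Pow(Add(-4656604, Mul(I, Pow(239, Rational(1, 2)))), -1))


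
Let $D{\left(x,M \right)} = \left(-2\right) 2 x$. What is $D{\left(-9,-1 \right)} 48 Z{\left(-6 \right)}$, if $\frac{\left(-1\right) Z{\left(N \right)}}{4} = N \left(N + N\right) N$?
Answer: $2985984$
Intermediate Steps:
$D{\left(x,M \right)} = - 4 x$
$Z{\left(N \right)} = - 8 N^{3}$ ($Z{\left(N \right)} = - 4 N \left(N + N\right) N = - 4 N 2 N N = - 4 \cdot 2 N^{2} N = - 4 \cdot 2 N^{3} = - 8 N^{3}$)
$D{\left(-9,-1 \right)} 48 Z{\left(-6 \right)} = \left(-4\right) \left(-9\right) 48 \left(- 8 \left(-6\right)^{3}\right) = 36 \cdot 48 \left(\left(-8\right) \left(-216\right)\right) = 1728 \cdot 1728 = 2985984$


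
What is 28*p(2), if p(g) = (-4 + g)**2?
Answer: 112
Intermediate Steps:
28*p(2) = 28*(-4 + 2)**2 = 28*(-2)**2 = 28*4 = 112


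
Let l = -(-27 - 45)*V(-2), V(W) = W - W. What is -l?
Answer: 0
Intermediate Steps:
V(W) = 0
l = 0 (l = -(-27 - 45)*0 = -(-72)*0 = -1*0 = 0)
-l = -1*0 = 0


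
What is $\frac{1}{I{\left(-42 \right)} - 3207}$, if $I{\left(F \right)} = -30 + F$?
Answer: $- \frac{1}{3279} \approx -0.00030497$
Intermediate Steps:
$\frac{1}{I{\left(-42 \right)} - 3207} = \frac{1}{\left(-30 - 42\right) - 3207} = \frac{1}{-72 - 3207} = \frac{1}{-3279} = - \frac{1}{3279}$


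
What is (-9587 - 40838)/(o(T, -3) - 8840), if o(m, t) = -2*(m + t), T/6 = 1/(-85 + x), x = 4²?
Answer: 1159775/203178 ≈ 5.7082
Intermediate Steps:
x = 16
T = -2/23 (T = 6/(-85 + 16) = 6/(-69) = 6*(-1/69) = -2/23 ≈ -0.086957)
o(m, t) = -2*m - 2*t
(-9587 - 40838)/(o(T, -3) - 8840) = (-9587 - 40838)/((-2*(-2/23) - 2*(-3)) - 8840) = -50425/((4/23 + 6) - 8840) = -50425/(142/23 - 8840) = -50425/(-203178/23) = -50425*(-23/203178) = 1159775/203178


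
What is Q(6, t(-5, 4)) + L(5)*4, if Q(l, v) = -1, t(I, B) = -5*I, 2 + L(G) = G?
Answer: 11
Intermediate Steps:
L(G) = -2 + G
Q(6, t(-5, 4)) + L(5)*4 = -1 + (-2 + 5)*4 = -1 + 3*4 = -1 + 12 = 11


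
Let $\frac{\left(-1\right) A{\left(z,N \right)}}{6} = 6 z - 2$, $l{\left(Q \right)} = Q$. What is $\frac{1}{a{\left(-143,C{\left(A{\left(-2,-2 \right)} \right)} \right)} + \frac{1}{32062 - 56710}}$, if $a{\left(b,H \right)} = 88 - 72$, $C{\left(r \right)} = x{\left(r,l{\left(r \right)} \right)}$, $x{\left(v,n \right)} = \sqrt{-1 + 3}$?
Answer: $\frac{24648}{394367} \approx 0.0625$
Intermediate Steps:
$A{\left(z,N \right)} = 12 - 36 z$ ($A{\left(z,N \right)} = - 6 \left(6 z - 2\right) = - 6 \left(-2 + 6 z\right) = 12 - 36 z$)
$x{\left(v,n \right)} = \sqrt{2}$
$C{\left(r \right)} = \sqrt{2}$
$a{\left(b,H \right)} = 16$ ($a{\left(b,H \right)} = 88 - 72 = 16$)
$\frac{1}{a{\left(-143,C{\left(A{\left(-2,-2 \right)} \right)} \right)} + \frac{1}{32062 - 56710}} = \frac{1}{16 + \frac{1}{32062 - 56710}} = \frac{1}{16 + \frac{1}{-24648}} = \frac{1}{16 - \frac{1}{24648}} = \frac{1}{\frac{394367}{24648}} = \frac{24648}{394367}$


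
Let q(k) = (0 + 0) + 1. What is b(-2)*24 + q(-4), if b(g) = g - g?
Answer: 1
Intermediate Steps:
q(k) = 1 (q(k) = 0 + 1 = 1)
b(g) = 0
b(-2)*24 + q(-4) = 0*24 + 1 = 0 + 1 = 1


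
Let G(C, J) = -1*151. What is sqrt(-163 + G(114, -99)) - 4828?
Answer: -4828 + I*sqrt(314) ≈ -4828.0 + 17.72*I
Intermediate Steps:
G(C, J) = -151
sqrt(-163 + G(114, -99)) - 4828 = sqrt(-163 - 151) - 4828 = sqrt(-314) - 4828 = I*sqrt(314) - 4828 = -4828 + I*sqrt(314)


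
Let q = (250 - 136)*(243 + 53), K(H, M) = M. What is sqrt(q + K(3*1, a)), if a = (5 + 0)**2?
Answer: sqrt(33769) ≈ 183.76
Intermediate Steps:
a = 25 (a = 5**2 = 25)
q = 33744 (q = 114*296 = 33744)
sqrt(q + K(3*1, a)) = sqrt(33744 + 25) = sqrt(33769)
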